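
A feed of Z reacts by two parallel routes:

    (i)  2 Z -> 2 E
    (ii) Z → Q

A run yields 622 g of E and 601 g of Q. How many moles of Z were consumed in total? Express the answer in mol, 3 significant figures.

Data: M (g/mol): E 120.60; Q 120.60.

10.1 mol

n(E) = 622 / 120.60 = 5.158 mol
n(Q) = 601 / 120.60 = 4.983 mol
n(Z) via (i) = (2/2)×5.158 = 5.158 mol
n(Z) via (ii) = (1/1)×4.983 = 4.983 mol
total n(Z) = 5.158 + 4.983 = 10.14 mol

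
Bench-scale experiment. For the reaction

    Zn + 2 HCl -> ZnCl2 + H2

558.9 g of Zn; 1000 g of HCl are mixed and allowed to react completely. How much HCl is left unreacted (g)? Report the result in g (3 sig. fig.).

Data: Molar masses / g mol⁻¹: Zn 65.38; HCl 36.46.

377 g

n(Zn) = 558.9 / 65.38 = 8.548 mol
n(HCl) = 1000 / 36.46 = 27.43 mol
n/ν → Zn: 8.548, HCl: 13.72; Zn is limiting.
HCl consumed = (2/1) × 8.548 = 17.10 mol
HCl remaining = 27.43 − 17.10 = 10.33 mol
mass = 10.33 × 36.46 = 376.6 g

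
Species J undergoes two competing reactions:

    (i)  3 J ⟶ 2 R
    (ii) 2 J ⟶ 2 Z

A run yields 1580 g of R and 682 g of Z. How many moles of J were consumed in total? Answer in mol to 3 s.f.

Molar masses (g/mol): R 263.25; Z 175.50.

12.9 mol

n(R) = 1580 / 263.25 = 6.002 mol
n(Z) = 682 / 175.50 = 3.886 mol
n(J) via (i) = (3/2)×6.002 = 9.003 mol
n(J) via (ii) = (2/2)×3.886 = 3.886 mol
total n(J) = 9.003 + 3.886 = 12.89 mol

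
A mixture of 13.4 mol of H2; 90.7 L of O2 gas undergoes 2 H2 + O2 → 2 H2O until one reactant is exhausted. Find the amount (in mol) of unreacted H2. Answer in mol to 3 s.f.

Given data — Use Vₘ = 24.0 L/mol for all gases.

5.84 mol

n(H2) = 13.40 mol
n(O2) = 90.70 / 24.0 = 3.779 mol
n/ν → H2: 6.700, O2: 3.779; O2 is limiting.
H2 consumed = (2/1) × 3.779 = 7.558 mol
H2 remaining = 13.40 − 7.558 = 5.842 mol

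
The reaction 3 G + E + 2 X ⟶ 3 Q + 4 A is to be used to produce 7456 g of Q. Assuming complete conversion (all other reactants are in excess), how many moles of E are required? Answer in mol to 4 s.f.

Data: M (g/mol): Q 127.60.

19.48 mol

n(Q) = 7456 / 127.60 = 58.43 mol
n(E) = (1/3) × 58.43 = 19.48 mol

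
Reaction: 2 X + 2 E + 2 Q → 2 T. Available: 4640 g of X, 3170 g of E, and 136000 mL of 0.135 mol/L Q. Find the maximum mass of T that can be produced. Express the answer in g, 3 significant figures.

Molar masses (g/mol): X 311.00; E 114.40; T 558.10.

n(X) = 4640 / 311.00 = 14.92 mol
n(E) = 3170 / 114.40 = 27.71 mol
n(Q) = 0.135 × 136000/1000 = 18.36 mol
n/ν → X: 7.460, E: 13.86, Q: 9.180; X is limiting.
n(T) = (2/2) × 14.92 = 14.92 mol
mass = 14.92 × 558.10 = 8327 g

8330 g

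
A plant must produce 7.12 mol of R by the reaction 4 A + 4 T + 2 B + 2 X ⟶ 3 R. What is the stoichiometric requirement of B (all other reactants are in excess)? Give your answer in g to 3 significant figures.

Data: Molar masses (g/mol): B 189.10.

898 g

n(R) = 7.120 mol
n(B) = (2/3) × 7.120 = 4.747 mol
mass = 4.747 × 189.10 = 897.7 g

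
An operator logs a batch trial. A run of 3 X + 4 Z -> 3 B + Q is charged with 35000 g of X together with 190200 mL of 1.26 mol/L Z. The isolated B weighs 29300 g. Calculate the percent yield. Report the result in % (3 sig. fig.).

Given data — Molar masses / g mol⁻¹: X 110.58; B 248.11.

n(X) = 35000 / 110.58 = 316.5 mol
n(Z) = 1.26 × 190200/1000 = 239.7 mol
n/ν for X = 316.5/3 = 105.5
n/ν for Z = 239.7/4 = 59.93
Smallest n/ν is Z → limiting reagent.
theoretical n(B) = (3/4) × 239.7 = 179.8 mol → 44610 g
% yield = 29300 / 44610 × 100 = 65.68 %

65.7 %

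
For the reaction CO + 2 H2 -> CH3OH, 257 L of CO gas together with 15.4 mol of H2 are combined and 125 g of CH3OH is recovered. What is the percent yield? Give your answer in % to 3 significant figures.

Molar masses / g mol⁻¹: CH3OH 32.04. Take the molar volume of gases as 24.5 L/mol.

n(CO) = 257.0 / 24.5 = 10.49 mol
n(H2) = 15.40 mol
n/ν for CO = 10.49/1 = 10.49
n/ν for H2 = 15.40/2 = 7.700
Smallest n/ν is H2 → limiting reagent.
theoretical n(CH3OH) = (1/2) × 15.40 = 7.700 mol → 246.7 g
% yield = 125 / 246.7 × 100 = 50.67 %

50.7 %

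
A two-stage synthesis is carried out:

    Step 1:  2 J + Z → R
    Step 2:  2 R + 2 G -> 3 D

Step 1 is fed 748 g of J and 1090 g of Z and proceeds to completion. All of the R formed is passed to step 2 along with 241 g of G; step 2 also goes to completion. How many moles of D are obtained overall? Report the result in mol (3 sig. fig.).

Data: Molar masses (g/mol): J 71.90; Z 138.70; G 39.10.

Step 1:
n(J) = 748.0 / 71.90 = 10.40 mol
n(Z) = 1090 / 138.70 = 7.859 mol
n/ν for J = 10.40/2 = 5.200
n/ν for Z = 7.859/1 = 7.859
Smallest n/ν is J → limiting reagent.
n(R) produced = (1/2) × 10.40 = 5.200 mol
Step 2:
n(R) available = 5.200 mol
n(G) = 241.0 / 39.10 = 6.164 mol
n/ν for R = 5.200/2 = 2.600
n/ν for G = 6.164/2 = 3.082
Smallest n/ν is R → limiting reagent.
n(D) = (3/2) × 5.200 = 7.800 mol

7.80 mol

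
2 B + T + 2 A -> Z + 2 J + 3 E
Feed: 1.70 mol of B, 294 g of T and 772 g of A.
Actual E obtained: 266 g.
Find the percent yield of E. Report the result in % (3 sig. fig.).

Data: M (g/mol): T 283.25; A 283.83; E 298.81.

34.9 %

n(B) = 1.700 mol
n(T) = 294.0 / 283.25 = 1.038 mol
n(A) = 772.0 / 283.83 = 2.720 mol
n/ν for B = 1.700/2 = 0.8500
n/ν for T = 1.038/1 = 1.038
n/ν for A = 2.720/2 = 1.360
Smallest n/ν is B → limiting reagent.
theoretical n(E) = (3/2) × 1.700 = 2.550 mol → 762.0 g
% yield = 266 / 762.0 × 100 = 34.91 %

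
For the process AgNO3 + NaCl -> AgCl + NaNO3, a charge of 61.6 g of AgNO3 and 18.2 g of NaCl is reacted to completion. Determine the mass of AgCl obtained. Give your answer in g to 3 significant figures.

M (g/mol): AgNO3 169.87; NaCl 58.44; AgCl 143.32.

n(AgNO3) = 61.60 / 169.87 = 0.3626 mol
n(NaCl) = 18.20 / 58.44 = 0.3114 mol
n/ν for AgNO3 = 0.3626/1 = 0.3626
n/ν for NaCl = 0.3114/1 = 0.3114
Smallest n/ν is NaCl → limiting reagent.
n(AgCl) = (1/1) × 0.3114 = 0.3114 mol
mass = 0.3114 × 143.32 = 44.63 g

44.6 g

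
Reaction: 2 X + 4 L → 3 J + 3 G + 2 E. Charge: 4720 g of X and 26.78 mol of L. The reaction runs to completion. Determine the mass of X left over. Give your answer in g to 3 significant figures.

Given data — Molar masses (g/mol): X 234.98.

1570 g

n(X) = 4720 / 234.98 = 20.09 mol
n(L) = 26.78 mol
n/ν for X = 20.09/2 = 10.05
n/ν for L = 26.78/4 = 6.695
Smallest n/ν is L → limiting reagent.
X consumed = (2/4) × 26.78 = 13.39 mol
X remaining = 20.09 − 13.39 = 6.700 mol
mass = 6.700 × 234.98 = 1574 g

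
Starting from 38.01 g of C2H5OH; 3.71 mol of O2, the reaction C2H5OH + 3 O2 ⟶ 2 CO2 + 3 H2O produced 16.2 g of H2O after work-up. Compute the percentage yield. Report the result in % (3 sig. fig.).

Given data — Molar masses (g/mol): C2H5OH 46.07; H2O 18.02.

36.3 %

n(C2H5OH) = 38.01 / 46.07 = 0.8250 mol
n(O2) = 3.710 mol
n/ν → C2H5OH: 0.8250, O2: 1.237; C2H5OH is limiting.
theoretical n(H2O) = (3/1) × 0.8250 = 2.475 mol → 44.60 g
% yield = 16.2 / 44.60 × 100 = 36.32 %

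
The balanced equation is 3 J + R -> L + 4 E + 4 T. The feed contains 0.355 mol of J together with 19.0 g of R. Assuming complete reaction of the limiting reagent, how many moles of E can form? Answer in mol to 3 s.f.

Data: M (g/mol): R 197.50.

n(J) = 0.3550 mol
n(R) = 19.00 / 197.50 = 0.09620 mol
n/ν → J: 0.1183, R: 0.09620; R is limiting.
n(E) = (4/1) × 0.09620 = 0.3848 mol

0.385 mol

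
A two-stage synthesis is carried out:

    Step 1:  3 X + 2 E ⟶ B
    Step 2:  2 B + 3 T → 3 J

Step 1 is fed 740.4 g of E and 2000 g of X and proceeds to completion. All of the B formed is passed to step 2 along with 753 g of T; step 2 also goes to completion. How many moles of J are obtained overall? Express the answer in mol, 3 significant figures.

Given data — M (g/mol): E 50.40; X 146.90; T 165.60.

4.55 mol

Step 1:
n(E) = 740.4 / 50.40 = 14.69 mol
n(X) = 2000 / 146.90 = 13.61 mol
n/ν for E = 14.69/2 = 7.345
n/ν for X = 13.61/3 = 4.537
Smallest n/ν is X → limiting reagent.
n(B) produced = (1/3) × 13.61 = 4.537 mol
Step 2:
n(B) available = 4.537 mol
n(T) = 753.0 / 165.60 = 4.547 mol
n/ν for B = 4.537/2 = 2.269
n/ν for T = 4.547/3 = 1.516
Smallest n/ν is T → limiting reagent.
n(J) = (3/3) × 4.547 = 4.547 mol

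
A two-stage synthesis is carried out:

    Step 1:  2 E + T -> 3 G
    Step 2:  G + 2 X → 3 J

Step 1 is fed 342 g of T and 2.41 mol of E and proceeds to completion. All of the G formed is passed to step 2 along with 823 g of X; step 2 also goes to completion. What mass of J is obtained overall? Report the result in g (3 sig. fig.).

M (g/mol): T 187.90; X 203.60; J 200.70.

1220 g

Step 1:
n(T) = 342.0 / 187.90 = 1.820 mol
n(E) = 2.410 mol
n/ν for T = 1.820/1 = 1.820
n/ν for E = 2.410/2 = 1.205
Smallest n/ν is E → limiting reagent.
n(G) produced = (3/2) × 2.410 = 3.615 mol
Step 2:
n(G) available = 3.615 mol
n(X) = 823.0 / 203.60 = 4.042 mol
n/ν for G = 3.615/1 = 3.615
n/ν for X = 4.042/2 = 2.021
Smallest n/ν is X → limiting reagent.
n(J) = (3/2) × 4.042 = 6.063 mol
mass = 6.063 × 200.70 = 1217 g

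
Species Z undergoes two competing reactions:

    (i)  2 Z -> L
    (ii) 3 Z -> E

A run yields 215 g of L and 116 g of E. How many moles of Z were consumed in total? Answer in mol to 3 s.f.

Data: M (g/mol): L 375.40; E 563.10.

n(L) = 215 / 375.40 = 0.5727 mol
n(E) = 116 / 563.10 = 0.2060 mol
n(Z) via (i) = (2/1)×0.5727 = 1.145 mol
n(Z) via (ii) = (3/1)×0.2060 = 0.6180 mol
total n(Z) = 1.145 + 0.6180 = 1.763 mol

1.76 mol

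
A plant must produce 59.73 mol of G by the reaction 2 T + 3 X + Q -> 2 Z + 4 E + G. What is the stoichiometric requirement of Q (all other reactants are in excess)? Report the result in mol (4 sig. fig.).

n(G) = 59.73 mol
n(Q) = (1/1) × 59.73 = 59.73 mol

59.73 mol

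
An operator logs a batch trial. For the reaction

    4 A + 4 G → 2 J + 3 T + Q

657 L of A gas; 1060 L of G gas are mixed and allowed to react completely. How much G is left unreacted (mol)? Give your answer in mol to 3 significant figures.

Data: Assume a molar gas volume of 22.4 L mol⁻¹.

18.0 mol

n(A) = 657.0 / 22.4 = 29.33 mol
n(G) = 1060 / 22.4 = 47.32 mol
n/ν → A: 7.333, G: 11.83; A is limiting.
G consumed = (4/4) × 29.33 = 29.33 mol
G remaining = 47.32 − 29.33 = 17.99 mol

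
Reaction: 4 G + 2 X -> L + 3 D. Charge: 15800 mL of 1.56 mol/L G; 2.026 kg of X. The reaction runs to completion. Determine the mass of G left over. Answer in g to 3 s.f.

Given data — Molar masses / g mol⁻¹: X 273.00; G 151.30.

n(G) = 1.56 × 15800/1000 = 24.65 mol
n(X) = 2.026×1000 / 273.00 = 7.421 mol
n/ν → G: 6.163, X: 3.711; X is limiting.
G consumed = (4/2) × 7.421 = 14.84 mol
G remaining = 24.65 − 14.84 = 9.810 mol
mass = 9.810 × 151.30 = 1484 g

1480 g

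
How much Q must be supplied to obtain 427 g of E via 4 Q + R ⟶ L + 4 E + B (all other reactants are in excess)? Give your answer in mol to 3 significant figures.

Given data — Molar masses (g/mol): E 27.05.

15.8 mol

n(E) = 427 / 27.05 = 15.79 mol
n(Q) = (4/4) × 15.79 = 15.79 mol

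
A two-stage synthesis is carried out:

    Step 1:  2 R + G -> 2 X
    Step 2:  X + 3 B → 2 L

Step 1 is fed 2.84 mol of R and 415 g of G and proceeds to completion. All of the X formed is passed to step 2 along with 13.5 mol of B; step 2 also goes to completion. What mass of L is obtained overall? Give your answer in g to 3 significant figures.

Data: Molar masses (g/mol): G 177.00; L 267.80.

1520 g

Step 1:
n(R) = 2.840 mol
n(G) = 415.0 / 177.00 = 2.345 mol
n/ν for R = 2.840/2 = 1.420
n/ν for G = 2.345/1 = 2.345
Smallest n/ν is R → limiting reagent.
n(X) produced = (2/2) × 2.840 = 2.840 mol
Step 2:
n(X) available = 2.840 mol
n(B) = 13.50 mol
n/ν for X = 2.840/1 = 2.840
n/ν for B = 13.50/3 = 4.500
Smallest n/ν is X → limiting reagent.
n(L) = (2/1) × 2.840 = 5.680 mol
mass = 5.680 × 267.80 = 1521 g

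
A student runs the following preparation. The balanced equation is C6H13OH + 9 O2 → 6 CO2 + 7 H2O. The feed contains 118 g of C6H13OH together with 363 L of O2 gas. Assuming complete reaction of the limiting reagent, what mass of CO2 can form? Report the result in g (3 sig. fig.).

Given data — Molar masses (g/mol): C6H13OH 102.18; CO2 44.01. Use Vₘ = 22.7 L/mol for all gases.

305 g

n(C6H13OH) = 118.0 / 102.18 = 1.155 mol
n(O2) = 363.0 / 22.7 = 15.99 mol
n/ν for C6H13OH = 1.155/1 = 1.155
n/ν for O2 = 15.99/9 = 1.777
Smallest n/ν is C6H13OH → limiting reagent.
n(CO2) = (6/1) × 1.155 = 6.930 mol
mass = 6.930 × 44.01 = 305.0 g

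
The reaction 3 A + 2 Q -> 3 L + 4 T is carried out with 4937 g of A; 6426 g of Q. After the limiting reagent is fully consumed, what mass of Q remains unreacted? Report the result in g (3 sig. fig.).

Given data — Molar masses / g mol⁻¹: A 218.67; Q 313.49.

1710 g

n(A) = 4937 / 218.67 = 22.58 mol
n(Q) = 6426 / 313.49 = 20.50 mol
n/ν → A: 7.527, Q: 10.25; A is limiting.
Q consumed = (2/3) × 22.58 = 15.05 mol
Q remaining = 20.50 − 15.05 = 5.450 mol
mass = 5.450 × 313.49 = 1709 g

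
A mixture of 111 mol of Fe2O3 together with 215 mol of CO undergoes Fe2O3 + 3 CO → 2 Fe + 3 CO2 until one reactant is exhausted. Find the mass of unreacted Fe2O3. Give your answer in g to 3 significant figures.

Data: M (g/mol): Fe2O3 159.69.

6280 g

n(Fe2O3) = 111.0 mol
n(CO) = 215.0 mol
n/ν for Fe2O3 = 111.0/1 = 111.0
n/ν for CO = 215.0/3 = 71.67
Smallest n/ν is CO → limiting reagent.
Fe2O3 consumed = (1/3) × 215.0 = 71.67 mol
Fe2O3 remaining = 111.0 − 71.67 = 39.33 mol
mass = 39.33 × 159.69 = 6281 g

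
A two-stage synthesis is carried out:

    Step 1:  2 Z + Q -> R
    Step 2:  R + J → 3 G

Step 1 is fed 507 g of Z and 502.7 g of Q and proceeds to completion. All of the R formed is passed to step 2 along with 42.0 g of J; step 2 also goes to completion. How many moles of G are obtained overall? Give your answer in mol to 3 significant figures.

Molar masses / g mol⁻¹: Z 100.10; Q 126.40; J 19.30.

Step 1:
n(Z) = 507.0 / 100.10 = 5.065 mol
n(Q) = 502.7 / 126.40 = 3.977 mol
n/ν → Z: 2.533, Q: 3.977; Z is limiting.
n(R) produced = (1/2) × 5.065 = 2.533 mol
Step 2:
n(R) available = 2.533 mol
n(J) = 42.00 / 19.30 = 2.176 mol
n/ν → R: 2.533, J: 2.176; J is limiting.
n(G) = (3/1) × 2.176 = 6.528 mol

6.53 mol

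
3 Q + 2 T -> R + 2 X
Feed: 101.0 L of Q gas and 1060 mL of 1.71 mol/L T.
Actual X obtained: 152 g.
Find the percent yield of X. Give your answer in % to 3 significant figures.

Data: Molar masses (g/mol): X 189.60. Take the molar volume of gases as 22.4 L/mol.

44.2 %

n(Q) = 101.0 / 22.4 = 4.509 mol
n(T) = 1.71 × 1060/1000 = 1.813 mol
n/ν → Q: 1.503, T: 0.9065; T is limiting.
theoretical n(X) = (2/2) × 1.813 = 1.813 mol → 343.7 g
% yield = 152 / 343.7 × 100 = 44.22 %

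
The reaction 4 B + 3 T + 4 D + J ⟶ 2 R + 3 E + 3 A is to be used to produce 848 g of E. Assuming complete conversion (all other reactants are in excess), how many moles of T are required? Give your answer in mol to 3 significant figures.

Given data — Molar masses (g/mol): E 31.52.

n(E) = 848 / 31.52 = 26.90 mol
n(T) = (3/3) × 26.90 = 26.90 mol

26.9 mol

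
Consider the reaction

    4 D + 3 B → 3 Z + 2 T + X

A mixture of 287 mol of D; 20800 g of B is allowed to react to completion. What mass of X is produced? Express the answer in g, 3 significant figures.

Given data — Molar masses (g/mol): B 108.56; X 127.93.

n(D) = 287.0 mol
n(B) = 20800 / 108.56 = 191.6 mol
n/ν for D = 287.0/4 = 71.75
n/ν for B = 191.6/3 = 63.87
Smallest n/ν is B → limiting reagent.
n(X) = (1/3) × 191.6 = 63.87 mol
mass = 63.87 × 127.93 = 8171 g

8170 g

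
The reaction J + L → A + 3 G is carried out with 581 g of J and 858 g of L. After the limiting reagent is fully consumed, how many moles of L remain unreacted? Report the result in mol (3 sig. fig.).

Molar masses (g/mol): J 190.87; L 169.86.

n(J) = 581.0 / 190.87 = 3.044 mol
n(L) = 858.0 / 169.86 = 5.051 mol
n/ν for J = 3.044/1 = 3.044
n/ν for L = 5.051/1 = 5.051
Smallest n/ν is J → limiting reagent.
L consumed = (1/1) × 3.044 = 3.044 mol
L remaining = 5.051 − 3.044 = 2.007 mol

2.01 mol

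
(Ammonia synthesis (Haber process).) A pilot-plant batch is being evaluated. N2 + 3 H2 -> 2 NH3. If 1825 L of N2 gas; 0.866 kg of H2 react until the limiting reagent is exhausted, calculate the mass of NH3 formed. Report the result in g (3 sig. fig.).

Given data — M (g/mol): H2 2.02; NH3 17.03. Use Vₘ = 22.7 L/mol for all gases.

n(N2) = 1825 / 22.7 = 80.40 mol
n(H2) = 0.8660×1000 / 2.02 = 428.7 mol
n/ν for N2 = 80.40/1 = 80.40
n/ν for H2 = 428.7/3 = 142.9
Smallest n/ν is N2 → limiting reagent.
n(NH3) = (2/1) × 80.40 = 160.8 mol
mass = 160.8 × 17.03 = 2738 g

2740 g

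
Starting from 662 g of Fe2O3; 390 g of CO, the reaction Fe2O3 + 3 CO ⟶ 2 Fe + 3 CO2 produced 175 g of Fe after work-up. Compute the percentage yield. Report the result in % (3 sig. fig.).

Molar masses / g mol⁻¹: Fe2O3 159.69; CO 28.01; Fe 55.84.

37.8 %

n(Fe2O3) = 662.0 / 159.69 = 4.146 mol
n(CO) = 390.0 / 28.01 = 13.92 mol
n/ν for Fe2O3 = 4.146/1 = 4.146
n/ν for CO = 13.92/3 = 4.640
Smallest n/ν is Fe2O3 → limiting reagent.
theoretical n(Fe) = (2/1) × 4.146 = 8.292 mol → 463.0 g
% yield = 175 / 463.0 × 100 = 37.80 %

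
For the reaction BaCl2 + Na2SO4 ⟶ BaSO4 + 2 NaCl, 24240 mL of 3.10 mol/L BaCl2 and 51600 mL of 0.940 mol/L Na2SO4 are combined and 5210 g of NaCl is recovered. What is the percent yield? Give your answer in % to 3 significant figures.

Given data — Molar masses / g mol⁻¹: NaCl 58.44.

n(BaCl2) = 3.10 × 24240/1000 = 75.14 mol
n(Na2SO4) = 0.940 × 51600/1000 = 48.50 mol
n/ν for BaCl2 = 75.14/1 = 75.14
n/ν for Na2SO4 = 48.50/1 = 48.50
Smallest n/ν is Na2SO4 → limiting reagent.
theoretical n(NaCl) = (2/1) × 48.50 = 97.00 mol → 5669 g
% yield = 5210 / 5669 × 100 = 91.90 %

91.9 %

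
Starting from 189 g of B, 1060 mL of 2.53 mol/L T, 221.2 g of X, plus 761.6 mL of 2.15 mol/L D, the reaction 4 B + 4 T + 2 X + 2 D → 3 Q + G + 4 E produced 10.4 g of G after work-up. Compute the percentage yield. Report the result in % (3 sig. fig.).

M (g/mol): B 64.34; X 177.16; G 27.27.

n(B) = 189.0 / 64.34 = 2.938 mol
n(T) = 2.53 × 1060/1000 = 2.682 mol
n(X) = 221.2 / 177.16 = 1.249 mol
n(D) = 2.15 × 761.6/1000 = 1.637 mol
n/ν for B = 2.938/4 = 0.7345
n/ν for T = 2.682/4 = 0.6705
n/ν for X = 1.249/2 = 0.6245
n/ν for D = 1.637/2 = 0.8185
Smallest n/ν is X → limiting reagent.
theoretical n(G) = (1/2) × 1.249 = 0.6245 mol → 17.03 g
% yield = 10.4 / 17.03 × 100 = 61.07 %

61.1 %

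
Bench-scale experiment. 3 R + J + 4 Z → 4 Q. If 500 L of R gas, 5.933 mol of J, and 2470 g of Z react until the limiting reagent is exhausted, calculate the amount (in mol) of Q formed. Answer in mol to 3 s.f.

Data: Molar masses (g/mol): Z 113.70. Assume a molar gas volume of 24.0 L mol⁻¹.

n(R) = 500.0 / 24.0 = 20.83 mol
n(J) = 5.933 mol
n(Z) = 2470 / 113.70 = 21.72 mol
n/ν → R: 6.943, J: 5.933, Z: 5.430; Z is limiting.
n(Q) = (4/4) × 21.72 = 21.72 mol

21.7 mol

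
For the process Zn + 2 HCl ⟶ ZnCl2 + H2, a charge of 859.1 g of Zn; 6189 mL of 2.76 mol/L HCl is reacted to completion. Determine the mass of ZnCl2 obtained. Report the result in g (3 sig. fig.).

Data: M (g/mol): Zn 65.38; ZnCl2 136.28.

n(Zn) = 859.1 / 65.38 = 13.14 mol
n(HCl) = 2.76 × 6189/1000 = 17.08 mol
n/ν for Zn = 13.14/1 = 13.14
n/ν for HCl = 17.08/2 = 8.540
Smallest n/ν is HCl → limiting reagent.
n(ZnCl2) = (1/2) × 17.08 = 8.540 mol
mass = 8.540 × 136.28 = 1164 g

1160 g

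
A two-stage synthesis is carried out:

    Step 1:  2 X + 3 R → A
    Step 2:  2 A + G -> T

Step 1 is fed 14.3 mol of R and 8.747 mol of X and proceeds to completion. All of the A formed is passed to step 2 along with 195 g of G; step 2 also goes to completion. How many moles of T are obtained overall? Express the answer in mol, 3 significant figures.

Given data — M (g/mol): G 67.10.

2.19 mol

Step 1:
n(R) = 14.30 mol
n(X) = 8.747 mol
n/ν for R = 14.30/3 = 4.767
n/ν for X = 8.747/2 = 4.374
Smallest n/ν is X → limiting reagent.
n(A) produced = (1/2) × 8.747 = 4.374 mol
Step 2:
n(A) available = 4.374 mol
n(G) = 195.0 / 67.10 = 2.906 mol
n/ν for A = 4.374/2 = 2.187
n/ν for G = 2.906/1 = 2.906
Smallest n/ν is A → limiting reagent.
n(T) = (1/2) × 4.374 = 2.187 mol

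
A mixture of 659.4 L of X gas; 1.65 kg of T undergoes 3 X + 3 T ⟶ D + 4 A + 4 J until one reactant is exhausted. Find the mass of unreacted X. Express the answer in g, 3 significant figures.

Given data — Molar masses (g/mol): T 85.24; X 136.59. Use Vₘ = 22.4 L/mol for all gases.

1380 g

n(X) = 659.4 / 22.4 = 29.44 mol
n(T) = 1.650×1000 / 85.24 = 19.36 mol
n/ν for X = 29.44/3 = 9.813
n/ν for T = 19.36/3 = 6.453
Smallest n/ν is T → limiting reagent.
X consumed = (3/3) × 19.36 = 19.36 mol
X remaining = 29.44 − 19.36 = 10.08 mol
mass = 10.08 × 136.59 = 1377 g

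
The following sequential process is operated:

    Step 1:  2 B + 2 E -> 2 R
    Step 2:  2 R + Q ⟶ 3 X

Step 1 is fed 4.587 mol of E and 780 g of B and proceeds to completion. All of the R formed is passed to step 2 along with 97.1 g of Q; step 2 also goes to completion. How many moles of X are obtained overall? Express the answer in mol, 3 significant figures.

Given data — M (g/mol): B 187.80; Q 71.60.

Step 1:
n(E) = 4.587 mol
n(B) = 780.0 / 187.80 = 4.153 mol
n/ν for E = 4.587/2 = 2.294
n/ν for B = 4.153/2 = 2.077
Smallest n/ν is B → limiting reagent.
n(R) produced = (2/2) × 4.153 = 4.153 mol
Step 2:
n(R) available = 4.153 mol
n(Q) = 97.10 / 71.60 = 1.356 mol
n/ν for R = 4.153/2 = 2.077
n/ν for Q = 1.356/1 = 1.356
Smallest n/ν is Q → limiting reagent.
n(X) = (3/1) × 1.356 = 4.068 mol

4.07 mol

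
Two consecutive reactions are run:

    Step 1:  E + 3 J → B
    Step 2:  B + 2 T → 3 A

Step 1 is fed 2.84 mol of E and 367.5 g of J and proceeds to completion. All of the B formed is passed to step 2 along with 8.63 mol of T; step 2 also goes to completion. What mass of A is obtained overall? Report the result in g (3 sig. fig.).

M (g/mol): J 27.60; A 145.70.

Step 1:
n(E) = 2.840 mol
n(J) = 367.5 / 27.60 = 13.32 mol
n/ν for E = 2.840/1 = 2.840
n/ν for J = 13.32/3 = 4.440
Smallest n/ν is E → limiting reagent.
n(B) produced = (1/1) × 2.840 = 2.840 mol
Step 2:
n(B) available = 2.840 mol
n(T) = 8.630 mol
n/ν for B = 2.840/1 = 2.840
n/ν for T = 8.630/2 = 4.315
Smallest n/ν is B → limiting reagent.
n(A) = (3/1) × 2.840 = 8.520 mol
mass = 8.520 × 145.70 = 1241 g

1240 g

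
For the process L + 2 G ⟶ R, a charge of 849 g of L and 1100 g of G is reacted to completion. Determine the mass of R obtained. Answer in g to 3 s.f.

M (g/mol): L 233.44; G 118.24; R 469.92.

n(L) = 849.0 / 233.44 = 3.637 mol
n(G) = 1100 / 118.24 = 9.303 mol
n/ν → L: 3.637, G: 4.652; L is limiting.
n(R) = (1/1) × 3.637 = 3.637 mol
mass = 3.637 × 469.92 = 1709 g

1710 g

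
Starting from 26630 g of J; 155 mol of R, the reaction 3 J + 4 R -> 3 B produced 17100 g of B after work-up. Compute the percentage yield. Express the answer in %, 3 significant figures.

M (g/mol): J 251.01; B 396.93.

n(J) = 26630 / 251.01 = 106.1 mol
n(R) = 155.0 mol
n/ν → J: 35.37, R: 38.75; J is limiting.
theoretical n(B) = (3/3) × 106.1 = 106.1 mol → 42110 g
% yield = 17100 / 42110 × 100 = 40.61 %

40.6 %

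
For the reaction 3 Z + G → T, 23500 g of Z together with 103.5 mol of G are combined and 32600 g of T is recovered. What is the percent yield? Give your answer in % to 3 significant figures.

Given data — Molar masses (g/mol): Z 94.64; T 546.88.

n(Z) = 23500 / 94.64 = 248.3 mol
n(G) = 103.5 mol
n/ν for Z = 248.3/3 = 82.77
n/ν for G = 103.5/1 = 103.5
Smallest n/ν is Z → limiting reagent.
theoretical n(T) = (1/3) × 248.3 = 82.77 mol → 45270 g
% yield = 32600 / 45270 × 100 = 72.01 %

72.0 %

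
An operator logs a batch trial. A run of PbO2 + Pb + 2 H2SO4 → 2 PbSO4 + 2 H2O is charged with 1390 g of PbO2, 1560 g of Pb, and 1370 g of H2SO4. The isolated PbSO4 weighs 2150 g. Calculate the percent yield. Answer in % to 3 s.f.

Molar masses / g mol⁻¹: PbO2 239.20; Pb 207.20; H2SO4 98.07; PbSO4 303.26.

61.0 %

n(PbO2) = 1390 / 239.20 = 5.811 mol
n(Pb) = 1560 / 207.20 = 7.529 mol
n(H2SO4) = 1370 / 98.07 = 13.97 mol
n/ν → PbO2: 5.811, Pb: 7.529, H2SO4: 6.985; PbO2 is limiting.
theoretical n(PbSO4) = (2/1) × 5.811 = 11.62 mol → 3524 g
% yield = 2150 / 3524 × 100 = 61.01 %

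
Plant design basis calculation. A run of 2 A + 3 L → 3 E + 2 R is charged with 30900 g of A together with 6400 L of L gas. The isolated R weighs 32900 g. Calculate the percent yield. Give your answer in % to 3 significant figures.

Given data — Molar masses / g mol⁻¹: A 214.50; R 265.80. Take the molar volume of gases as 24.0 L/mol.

n(A) = 30900 / 214.50 = 144.1 mol
n(L) = 6400 / 24.0 = 266.7 mol
n/ν for A = 144.1/2 = 72.05
n/ν for L = 266.7/3 = 88.90
Smallest n/ν is A → limiting reagent.
theoretical n(R) = (2/2) × 144.1 = 144.1 mol → 38300 g
% yield = 32900 / 38300 × 100 = 85.90 %

85.9 %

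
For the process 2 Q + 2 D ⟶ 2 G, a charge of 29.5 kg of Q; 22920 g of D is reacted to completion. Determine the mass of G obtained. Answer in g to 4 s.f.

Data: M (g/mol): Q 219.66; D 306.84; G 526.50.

39330 g

n(Q) = 29.50×1000 / 219.66 = 134.3 mol
n(D) = 22920 / 306.84 = 74.70 mol
n/ν for Q = 134.3/2 = 67.15
n/ν for D = 74.70/2 = 37.35
Smallest n/ν is D → limiting reagent.
n(G) = (2/2) × 74.70 = 74.70 mol
mass = 74.70 × 526.50 = 39330 g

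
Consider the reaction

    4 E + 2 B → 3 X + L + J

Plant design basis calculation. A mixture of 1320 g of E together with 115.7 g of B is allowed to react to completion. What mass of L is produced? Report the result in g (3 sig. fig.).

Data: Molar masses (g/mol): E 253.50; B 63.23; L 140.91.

n(E) = 1320 / 253.50 = 5.207 mol
n(B) = 115.7 / 63.23 = 1.830 mol
n/ν for E = 5.207/4 = 1.302
n/ν for B = 1.830/2 = 0.9150
Smallest n/ν is B → limiting reagent.
n(L) = (1/2) × 1.830 = 0.9150 mol
mass = 0.9150 × 140.91 = 128.9 g

129 g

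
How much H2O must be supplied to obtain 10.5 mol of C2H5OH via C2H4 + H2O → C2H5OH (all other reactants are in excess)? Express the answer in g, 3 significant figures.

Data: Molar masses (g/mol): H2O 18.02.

189 g

n(C2H5OH) = 10.50 mol
n(H2O) = (1/1) × 10.50 = 10.50 mol
mass = 10.50 × 18.02 = 189.2 g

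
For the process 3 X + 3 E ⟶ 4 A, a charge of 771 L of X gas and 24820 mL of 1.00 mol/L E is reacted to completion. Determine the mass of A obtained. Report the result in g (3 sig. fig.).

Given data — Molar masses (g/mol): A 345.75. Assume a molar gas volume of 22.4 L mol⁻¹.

11400 g

n(X) = 771.0 / 22.4 = 34.42 mol
n(E) = 1.00 × 24820/1000 = 24.82 mol
n/ν for X = 34.42/3 = 11.47
n/ν for E = 24.82/3 = 8.273
Smallest n/ν is E → limiting reagent.
n(A) = (4/3) × 24.82 = 33.09 mol
mass = 33.09 × 345.75 = 11440 g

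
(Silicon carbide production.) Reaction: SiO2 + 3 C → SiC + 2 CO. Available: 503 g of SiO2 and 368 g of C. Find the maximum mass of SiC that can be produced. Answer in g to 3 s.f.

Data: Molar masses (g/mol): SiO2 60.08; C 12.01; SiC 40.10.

336 g

n(SiO2) = 503.0 / 60.08 = 8.372 mol
n(C) = 368.0 / 12.01 = 30.64 mol
n/ν → SiO2: 8.372, C: 10.21; SiO2 is limiting.
n(SiC) = (1/1) × 8.372 = 8.372 mol
mass = 8.372 × 40.10 = 335.7 g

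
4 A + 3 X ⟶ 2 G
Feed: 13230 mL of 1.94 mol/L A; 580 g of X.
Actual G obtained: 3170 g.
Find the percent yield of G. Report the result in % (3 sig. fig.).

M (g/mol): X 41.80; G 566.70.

60.5 %

n(A) = 1.94 × 13230/1000 = 25.67 mol
n(X) = 580.0 / 41.80 = 13.88 mol
n/ν → A: 6.418, X: 4.627; X is limiting.
theoretical n(G) = (2/3) × 13.88 = 9.253 mol → 5244 g
% yield = 3170 / 5244 × 100 = 60.45 %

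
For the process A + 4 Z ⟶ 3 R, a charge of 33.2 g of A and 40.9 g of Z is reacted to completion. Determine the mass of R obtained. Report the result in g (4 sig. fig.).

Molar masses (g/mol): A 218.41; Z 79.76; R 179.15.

n(A) = 33.20 / 218.41 = 0.1520 mol
n(Z) = 40.90 / 79.76 = 0.5128 mol
n/ν for A = 0.1520/1 = 0.1520
n/ν for Z = 0.5128/4 = 0.1282
Smallest n/ν is Z → limiting reagent.
n(R) = (3/4) × 0.5128 = 0.3846 mol
mass = 0.3846 × 179.15 = 68.90 g

68.90 g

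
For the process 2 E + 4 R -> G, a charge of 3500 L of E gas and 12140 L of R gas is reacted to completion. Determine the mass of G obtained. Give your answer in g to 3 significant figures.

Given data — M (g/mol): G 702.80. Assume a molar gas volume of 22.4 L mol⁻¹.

n(E) = 3500 / 22.4 = 156.3 mol
n(R) = 12140 / 22.4 = 542.0 mol
n/ν → E: 78.15, R: 135.5; E is limiting.
n(G) = (1/2) × 156.3 = 78.15 mol
mass = 78.15 × 702.80 = 54920 g

54900 g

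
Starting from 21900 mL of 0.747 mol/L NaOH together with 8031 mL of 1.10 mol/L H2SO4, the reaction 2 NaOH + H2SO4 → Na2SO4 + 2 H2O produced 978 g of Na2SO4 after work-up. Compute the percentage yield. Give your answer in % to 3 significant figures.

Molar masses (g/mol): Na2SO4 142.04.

84.2 %

n(NaOH) = 0.747 × 21900/1000 = 16.36 mol
n(H2SO4) = 1.10 × 8031/1000 = 8.834 mol
n/ν for NaOH = 16.36/2 = 8.180
n/ν for H2SO4 = 8.834/1 = 8.834
Smallest n/ν is NaOH → limiting reagent.
theoretical n(Na2SO4) = (1/2) × 16.36 = 8.180 mol → 1162 g
% yield = 978 / 1162 × 100 = 84.17 %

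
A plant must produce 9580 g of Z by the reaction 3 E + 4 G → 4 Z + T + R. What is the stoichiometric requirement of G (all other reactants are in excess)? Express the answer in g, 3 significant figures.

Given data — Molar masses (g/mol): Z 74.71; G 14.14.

n(Z) = 9580 / 74.71 = 128.2 mol
n(G) = (4/4) × 128.2 = 128.2 mol
mass = 128.2 × 14.14 = 1813 g

1810 g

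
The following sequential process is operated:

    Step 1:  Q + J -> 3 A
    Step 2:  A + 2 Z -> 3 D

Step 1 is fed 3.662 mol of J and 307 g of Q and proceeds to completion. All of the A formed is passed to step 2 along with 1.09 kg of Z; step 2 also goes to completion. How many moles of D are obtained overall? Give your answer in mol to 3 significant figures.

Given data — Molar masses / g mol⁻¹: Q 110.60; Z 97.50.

Step 1:
n(J) = 3.662 mol
n(Q) = 307.0 / 110.60 = 2.776 mol
n/ν → J: 3.662, Q: 2.776; Q is limiting.
n(A) produced = (3/1) × 2.776 = 8.328 mol
Step 2:
n(A) available = 8.328 mol
n(Z) = 1.090×1000 / 97.50 = 11.18 mol
n/ν → A: 8.328, Z: 5.590; Z is limiting.
n(D) = (3/2) × 11.18 = 16.77 mol

16.8 mol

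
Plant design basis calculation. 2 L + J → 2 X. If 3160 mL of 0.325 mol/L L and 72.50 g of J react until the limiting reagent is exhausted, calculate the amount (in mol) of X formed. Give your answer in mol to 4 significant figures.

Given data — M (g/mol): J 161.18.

n(L) = 0.325 × 3160/1000 = 1.027 mol
n(J) = 72.50 / 161.18 = 0.4498 mol
n/ν for L = 1.027/2 = 0.5135
n/ν for J = 0.4498/1 = 0.4498
Smallest n/ν is J → limiting reagent.
n(X) = (2/1) × 0.4498 = 0.8996 mol

0.8996 mol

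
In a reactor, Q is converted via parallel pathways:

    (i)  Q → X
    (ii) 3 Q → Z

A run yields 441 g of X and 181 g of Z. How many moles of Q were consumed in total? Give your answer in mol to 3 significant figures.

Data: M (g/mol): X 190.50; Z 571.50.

3.27 mol

n(X) = 441 / 190.50 = 2.315 mol
n(Z) = 181 / 571.50 = 0.3167 mol
n(Q) via (i) = (1/1)×2.315 = 2.315 mol
n(Q) via (ii) = (3/1)×0.3167 = 0.9501 mol
total n(Q) = 2.315 + 0.9501 = 3.265 mol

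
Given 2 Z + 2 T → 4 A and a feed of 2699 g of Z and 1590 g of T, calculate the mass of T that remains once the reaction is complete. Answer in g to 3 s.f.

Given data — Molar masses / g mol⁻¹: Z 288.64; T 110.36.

n(Z) = 2699 / 288.64 = 9.351 mol
n(T) = 1590 / 110.36 = 14.41 mol
n/ν for Z = 9.351/2 = 4.676
n/ν for T = 14.41/2 = 7.205
Smallest n/ν is Z → limiting reagent.
T consumed = (2/2) × 9.351 = 9.351 mol
T remaining = 14.41 − 9.351 = 5.059 mol
mass = 5.059 × 110.36 = 558.3 g

558 g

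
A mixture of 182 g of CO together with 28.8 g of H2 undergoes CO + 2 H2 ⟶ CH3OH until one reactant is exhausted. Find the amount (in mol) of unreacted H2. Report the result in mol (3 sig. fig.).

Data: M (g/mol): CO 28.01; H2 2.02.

1.26 mol

n(CO) = 182.0 / 28.01 = 6.498 mol
n(H2) = 28.80 / 2.02 = 14.26 mol
n/ν for CO = 6.498/1 = 6.498
n/ν for H2 = 14.26/2 = 7.130
Smallest n/ν is CO → limiting reagent.
H2 consumed = (2/1) × 6.498 = 13.00 mol
H2 remaining = 14.26 − 13.00 = 1.260 mol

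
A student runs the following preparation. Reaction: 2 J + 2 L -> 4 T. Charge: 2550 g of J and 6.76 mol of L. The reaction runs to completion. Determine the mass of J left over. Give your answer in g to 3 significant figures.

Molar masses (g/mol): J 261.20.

n(J) = 2550 / 261.20 = 9.763 mol
n(L) = 6.760 mol
n/ν for J = 9.763/2 = 4.882
n/ν for L = 6.760/2 = 3.380
Smallest n/ν is L → limiting reagent.
J consumed = (2/2) × 6.760 = 6.760 mol
J remaining = 9.763 − 6.760 = 3.003 mol
mass = 3.003 × 261.20 = 784.4 g

784 g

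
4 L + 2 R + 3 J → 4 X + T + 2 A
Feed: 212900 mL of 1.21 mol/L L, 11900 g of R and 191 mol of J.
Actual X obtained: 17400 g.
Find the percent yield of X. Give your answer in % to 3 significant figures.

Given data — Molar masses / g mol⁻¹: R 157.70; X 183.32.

n(L) = 1.21 × 212900/1000 = 257.6 mol
n(R) = 11900 / 157.70 = 75.46 mol
n(J) = 191.0 mol
n/ν for L = 257.6/4 = 64.40
n/ν for R = 75.46/2 = 37.73
n/ν for J = 191.0/3 = 63.67
Smallest n/ν is R → limiting reagent.
theoretical n(X) = (4/2) × 75.46 = 150.9 mol → 27660 g
% yield = 17400 / 27660 × 100 = 62.91 %

62.9 %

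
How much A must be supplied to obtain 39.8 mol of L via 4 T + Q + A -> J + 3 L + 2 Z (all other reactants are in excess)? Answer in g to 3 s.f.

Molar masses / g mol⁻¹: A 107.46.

1430 g

n(L) = 39.80 mol
n(A) = (1/3) × 39.80 = 13.27 mol
mass = 13.27 × 107.46 = 1426 g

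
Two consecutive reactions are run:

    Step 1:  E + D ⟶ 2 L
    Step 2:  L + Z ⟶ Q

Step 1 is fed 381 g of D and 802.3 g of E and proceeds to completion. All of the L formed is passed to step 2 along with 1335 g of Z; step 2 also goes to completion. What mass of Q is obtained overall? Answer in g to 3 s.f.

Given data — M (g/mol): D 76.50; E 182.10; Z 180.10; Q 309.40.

2290 g

Step 1:
n(D) = 381.0 / 76.50 = 4.980 mol
n(E) = 802.3 / 182.10 = 4.406 mol
n/ν → D: 4.980, E: 4.406; E is limiting.
n(L) produced = (2/1) × 4.406 = 8.812 mol
Step 2:
n(L) available = 8.812 mol
n(Z) = 1335 / 180.10 = 7.413 mol
n/ν → L: 8.812, Z: 7.413; Z is limiting.
n(Q) = (1/1) × 7.413 = 7.413 mol
mass = 7.413 × 309.40 = 2294 g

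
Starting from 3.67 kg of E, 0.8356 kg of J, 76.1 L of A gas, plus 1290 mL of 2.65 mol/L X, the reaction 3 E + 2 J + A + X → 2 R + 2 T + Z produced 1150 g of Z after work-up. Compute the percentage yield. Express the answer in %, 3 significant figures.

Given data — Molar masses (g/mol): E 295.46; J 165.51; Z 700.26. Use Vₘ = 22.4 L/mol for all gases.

65.1 %

n(E) = 3.670×1000 / 295.46 = 12.42 mol
n(J) = 0.8356×1000 / 165.51 = 5.049 mol
n(A) = 76.10 / 22.4 = 3.397 mol
n(X) = 2.65 × 1290/1000 = 3.419 mol
n/ν for E = 12.42/3 = 4.140
n/ν for J = 5.049/2 = 2.525
n/ν for A = 3.397/1 = 3.397
n/ν for X = 3.419/1 = 3.419
Smallest n/ν is J → limiting reagent.
theoretical n(Z) = (1/2) × 5.049 = 2.525 mol → 1768 g
% yield = 1150 / 1768 × 100 = 65.05 %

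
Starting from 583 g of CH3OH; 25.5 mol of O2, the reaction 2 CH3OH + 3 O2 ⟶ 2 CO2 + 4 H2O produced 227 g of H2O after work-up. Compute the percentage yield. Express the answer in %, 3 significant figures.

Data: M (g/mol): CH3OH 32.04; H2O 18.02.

n(CH3OH) = 583.0 / 32.04 = 18.20 mol
n(O2) = 25.50 mol
n/ν → CH3OH: 9.100, O2: 8.500; O2 is limiting.
theoretical n(H2O) = (4/3) × 25.50 = 34.00 mol → 612.7 g
% yield = 227 / 612.7 × 100 = 37.05 %

37.1 %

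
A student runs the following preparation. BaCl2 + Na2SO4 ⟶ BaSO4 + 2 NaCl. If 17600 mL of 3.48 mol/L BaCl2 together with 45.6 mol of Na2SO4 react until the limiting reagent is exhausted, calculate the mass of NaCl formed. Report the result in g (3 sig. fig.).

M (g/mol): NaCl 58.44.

n(BaCl2) = 3.48 × 17600/1000 = 61.25 mol
n(Na2SO4) = 45.60 mol
n/ν for BaCl2 = 61.25/1 = 61.25
n/ν for Na2SO4 = 45.60/1 = 45.60
Smallest n/ν is Na2SO4 → limiting reagent.
n(NaCl) = (2/1) × 45.60 = 91.20 mol
mass = 91.20 × 58.44 = 5330 g

5330 g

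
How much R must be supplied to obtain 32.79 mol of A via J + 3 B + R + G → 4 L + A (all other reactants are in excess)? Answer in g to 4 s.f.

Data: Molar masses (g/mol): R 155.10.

n(A) = 32.79 mol
n(R) = (1/1) × 32.79 = 32.79 mol
mass = 32.79 × 155.10 = 5086 g

5086 g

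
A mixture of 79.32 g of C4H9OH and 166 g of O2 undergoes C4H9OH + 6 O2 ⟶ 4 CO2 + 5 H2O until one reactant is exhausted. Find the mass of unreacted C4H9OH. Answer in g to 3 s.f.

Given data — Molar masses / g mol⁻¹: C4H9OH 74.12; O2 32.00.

n(C4H9OH) = 79.32 / 74.12 = 1.070 mol
n(O2) = 166.0 / 32.00 = 5.188 mol
n/ν → C4H9OH: 1.070, O2: 0.8647; O2 is limiting.
C4H9OH consumed = (1/6) × 5.188 = 0.8647 mol
C4H9OH remaining = 1.070 − 0.8647 = 0.2053 mol
mass = 0.2053 × 74.12 = 15.22 g

15.2 g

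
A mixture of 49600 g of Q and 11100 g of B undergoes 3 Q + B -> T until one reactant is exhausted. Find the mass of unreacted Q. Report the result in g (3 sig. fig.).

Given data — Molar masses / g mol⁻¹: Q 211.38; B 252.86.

21800 g

n(Q) = 49600 / 211.38 = 234.6 mol
n(B) = 11100 / 252.86 = 43.90 mol
n/ν → Q: 78.20, B: 43.90; B is limiting.
Q consumed = (3/1) × 43.90 = 131.7 mol
Q remaining = 234.6 − 131.7 = 102.9 mol
mass = 102.9 × 211.38 = 21750 g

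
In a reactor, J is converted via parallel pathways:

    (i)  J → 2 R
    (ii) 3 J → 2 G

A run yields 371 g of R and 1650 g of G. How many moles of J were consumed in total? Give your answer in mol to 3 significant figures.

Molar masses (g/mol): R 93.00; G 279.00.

n(R) = 371 / 93.00 = 3.989 mol
n(G) = 1650 / 279.00 = 5.914 mol
n(J) via (i) = (1/2)×3.989 = 1.995 mol
n(J) via (ii) = (3/2)×5.914 = 8.871 mol
total n(J) = 1.995 + 8.871 = 10.87 mol

10.9 mol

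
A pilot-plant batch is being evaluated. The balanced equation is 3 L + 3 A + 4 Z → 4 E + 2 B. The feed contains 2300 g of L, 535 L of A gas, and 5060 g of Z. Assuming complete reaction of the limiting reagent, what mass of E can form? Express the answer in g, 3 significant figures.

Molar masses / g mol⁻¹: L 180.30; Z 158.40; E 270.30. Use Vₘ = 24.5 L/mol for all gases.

4600 g

n(L) = 2300 / 180.30 = 12.76 mol
n(A) = 535.0 / 24.5 = 21.84 mol
n(Z) = 5060 / 158.40 = 31.94 mol
n/ν for L = 12.76/3 = 4.253
n/ν for A = 21.84/3 = 7.280
n/ν for Z = 31.94/4 = 7.985
Smallest n/ν is L → limiting reagent.
n(E) = (4/3) × 12.76 = 17.01 mol
mass = 17.01 × 270.30 = 4598 g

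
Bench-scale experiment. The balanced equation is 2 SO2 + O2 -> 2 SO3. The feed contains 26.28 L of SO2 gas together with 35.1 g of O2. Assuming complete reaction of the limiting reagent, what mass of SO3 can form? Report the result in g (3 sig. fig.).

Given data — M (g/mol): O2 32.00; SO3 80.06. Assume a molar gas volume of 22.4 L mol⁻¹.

93.9 g

n(SO2) = 26.28 / 22.4 = 1.173 mol
n(O2) = 35.10 / 32.00 = 1.097 mol
n/ν for SO2 = 1.173/2 = 0.5865
n/ν for O2 = 1.097/1 = 1.097
Smallest n/ν is SO2 → limiting reagent.
n(SO3) = (2/2) × 1.173 = 1.173 mol
mass = 1.173 × 80.06 = 93.91 g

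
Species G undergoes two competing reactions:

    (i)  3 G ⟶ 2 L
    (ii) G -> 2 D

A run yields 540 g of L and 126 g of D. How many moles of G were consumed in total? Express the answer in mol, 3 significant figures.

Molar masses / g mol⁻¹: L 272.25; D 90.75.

n(L) = 540 / 272.25 = 1.983 mol
n(D) = 126 / 90.75 = 1.388 mol
n(G) via (i) = (3/2)×1.983 = 2.975 mol
n(G) via (ii) = (1/2)×1.388 = 0.6940 mol
total n(G) = 2.975 + 0.6940 = 3.669 mol

3.67 mol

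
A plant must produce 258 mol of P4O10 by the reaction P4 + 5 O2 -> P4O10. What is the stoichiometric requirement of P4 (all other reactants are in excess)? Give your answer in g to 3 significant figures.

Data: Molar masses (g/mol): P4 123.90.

n(P4O10) = 258.0 mol
n(P4) = (1/1) × 258.0 = 258.0 mol
mass = 258.0 × 123.90 = 31970 g

32000 g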